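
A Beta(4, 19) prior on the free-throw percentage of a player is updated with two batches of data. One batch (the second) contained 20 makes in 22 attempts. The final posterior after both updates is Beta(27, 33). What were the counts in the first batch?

3 makes and 12 misses

Sequential conjugate updates are equivalent to a single update on the pooled data, so total successes = posterior α − prior α and total failures = posterior β − prior β.
Total across both batches: 27−4=23 makes, 33−19=14 misses.
Subtract the second batch: 23−20=3 makes and 14−2=12 misses.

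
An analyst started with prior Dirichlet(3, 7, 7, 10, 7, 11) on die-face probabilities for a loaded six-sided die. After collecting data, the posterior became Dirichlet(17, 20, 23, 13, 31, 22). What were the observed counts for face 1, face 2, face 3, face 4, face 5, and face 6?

counts (14, 13, 16, 3, 24, 11)

For a Dirichlet(α) prior with multinomial counts c, the posterior is Dirichlet(α + c) componentwise.
Counts are posterior − prior componentwise: 17−3=14, 20−7=13, 23−7=16, 13−10=3, 31−7=24, 22−11=11.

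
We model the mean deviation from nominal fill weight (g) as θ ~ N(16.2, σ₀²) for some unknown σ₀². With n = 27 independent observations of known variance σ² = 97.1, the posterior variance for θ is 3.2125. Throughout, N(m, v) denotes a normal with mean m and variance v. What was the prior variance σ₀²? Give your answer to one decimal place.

σ₀² = 30.1

Posterior precision equals prior precision plus data precision: 1/σ_n² = 1/σ₀² + n/σ².
So 1/σ₀² = 1/3.2125 − 27/97.1 = 0.311284 − 0.278064 = 0.033220.
Hence σ₀² = 1/0.033220 ≈ 30.1.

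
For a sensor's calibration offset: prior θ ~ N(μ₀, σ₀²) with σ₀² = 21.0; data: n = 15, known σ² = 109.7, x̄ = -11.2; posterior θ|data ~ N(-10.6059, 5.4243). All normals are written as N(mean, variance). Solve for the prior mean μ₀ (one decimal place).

With known observation variance, the Normal–Normal posterior has precision τ_n = τ₀ + n/σ² and mean μ_n = (τ₀μ₀ + (n/σ²)x̄)/τ_n.
Here τ₀ = 1/21.0 = 0.047619 and τ_data = 15/109.7 = 0.136737, so τ_n = 0.184356.
Rearranging for μ₀: μ₀ = (μ_n·τ_n − τ_data·x̄)/τ₀ = (-10.6059·0.184356 − 0.136737·-11.2) / 0.047619 = -0.423807/0.047619 ≈ -8.9.

μ₀ = -8.9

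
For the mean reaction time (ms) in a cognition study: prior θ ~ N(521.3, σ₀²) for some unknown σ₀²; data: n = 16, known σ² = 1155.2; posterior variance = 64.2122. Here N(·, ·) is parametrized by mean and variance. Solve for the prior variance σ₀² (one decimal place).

Posterior precision equals prior precision plus data precision: 1/σ_n² = 1/σ₀² + n/σ².
So 1/σ₀² = 1/64.2122 − 16/1155.2 = 0.015573 − 0.013850 = 0.001723.
Hence σ₀² = 1/0.001723 ≈ 580.4.

σ₀² = 580.4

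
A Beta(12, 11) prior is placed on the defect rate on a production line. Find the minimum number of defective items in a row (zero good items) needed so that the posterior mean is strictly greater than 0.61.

After k defective items and 0 good items the posterior is Beta(12+k, 11), with mean (12+k)/(12+11+k).
Set (12+k)/(23+k) > 0.61 and solve: k > (0.61·23 − 12)/(1 − 0.61) = 5.205.
The smallest integer exceeding 5.205 is 6.

k = 6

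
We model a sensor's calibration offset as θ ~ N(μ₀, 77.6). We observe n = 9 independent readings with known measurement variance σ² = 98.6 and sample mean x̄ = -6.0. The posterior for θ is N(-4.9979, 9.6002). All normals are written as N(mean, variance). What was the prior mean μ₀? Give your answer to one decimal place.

μ₀ = 2.1

The posterior mean is a precision-weighted average: μ_n = (τ₀μ₀ + τ_data·x̄)/(τ₀+τ_data), with τ₀=1/σ₀² and τ_data=n/σ².
Here τ₀ = 1/77.6 = 0.012887 and τ_data = 9/98.6 = 0.091278, so τ_n = 0.104165.
Rearranging for μ₀: μ₀ = (μ_n·τ_n − τ_data·x̄)/τ₀ = (-4.9979·0.104165 − 0.091278·-6.0) / 0.012887 = 0.027062/0.012887 ≈ 2.1.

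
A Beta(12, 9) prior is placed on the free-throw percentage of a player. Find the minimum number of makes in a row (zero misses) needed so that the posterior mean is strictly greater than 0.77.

k = 19

After k makes and 0 misses the posterior is Beta(12+k, 9), with mean (12+k)/(12+9+k).
Set (12+k)/(21+k) > 0.77 and solve: k > (0.77·21 − 12)/(1 − 0.77) = 18.130.
The smallest integer exceeding 18.130 is 19, and checking k=19: (31)/(40) = 0.7750 > 0.77.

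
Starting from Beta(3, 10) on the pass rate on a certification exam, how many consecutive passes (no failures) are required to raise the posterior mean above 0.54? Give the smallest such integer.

After k passes and 0 failures the posterior is Beta(3+k, 10), with mean (3+k)/(3+10+k).
Set (3+k)/(13+k) > 0.54 and solve: k > (0.54·13 − 3)/(1 − 0.54) = 8.739.
The smallest integer exceeding 8.739 is 9, and checking k=9: (12)/(22) = 0.5455 > 0.54.

k = 9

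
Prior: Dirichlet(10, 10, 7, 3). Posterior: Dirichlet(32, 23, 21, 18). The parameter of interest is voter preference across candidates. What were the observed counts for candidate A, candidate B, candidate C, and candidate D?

For a Dirichlet(α) prior with multinomial counts c, the posterior is Dirichlet(α + c) componentwise.
Counts are posterior − prior componentwise: 32−10=22, 23−10=13, 21−7=14, 18−3=15.

counts (22, 13, 14, 15)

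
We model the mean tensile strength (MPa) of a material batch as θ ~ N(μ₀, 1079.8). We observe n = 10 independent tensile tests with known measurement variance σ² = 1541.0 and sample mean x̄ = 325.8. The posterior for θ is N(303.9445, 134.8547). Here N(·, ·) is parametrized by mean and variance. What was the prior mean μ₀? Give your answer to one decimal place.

The posterior mean is a precision-weighted average: μ_n = (τ₀μ₀ + τ_data·x̄)/(τ₀+τ_data), with τ₀=1/σ₀² and τ_data=n/σ².
Here τ₀ = 1/1079.8 = 0.000926 and τ_data = 10/1541.0 = 0.006489, so τ_n = 0.007415.
Rearranging for μ₀: μ₀ = (μ_n·τ_n − τ_data·x̄)/τ₀ = (303.9445·0.007415 − 0.006489·325.8) / 0.000926 = 0.139632/0.000926 ≈ 150.8.

μ₀ = 150.8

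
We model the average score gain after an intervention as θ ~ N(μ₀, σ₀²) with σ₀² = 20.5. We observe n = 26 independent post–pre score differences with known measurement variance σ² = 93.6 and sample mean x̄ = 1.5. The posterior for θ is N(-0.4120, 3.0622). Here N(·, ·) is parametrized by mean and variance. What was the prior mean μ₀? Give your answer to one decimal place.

μ₀ = -11.3

With known observation variance, the Normal–Normal posterior has precision τ_n = τ₀ + n/σ² and mean μ_n = (τ₀μ₀ + (n/σ²)x̄)/τ_n.
Here τ₀ = 1/20.5 = 0.048780 and τ_data = 26/93.6 = 0.277778, so τ_n = 0.326558.
Rearranging for μ₀: μ₀ = (μ_n·τ_n − τ_data·x̄)/τ₀ = (-0.4120·0.326558 − 0.277778·1.5) / 0.048780 = -0.551209/0.048780 ≈ -11.3.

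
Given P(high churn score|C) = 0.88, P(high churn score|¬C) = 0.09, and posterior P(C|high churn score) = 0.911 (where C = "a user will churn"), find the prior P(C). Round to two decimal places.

P(C) = 0.51

Bayes' rule in odds form gives O(C|E) = O(C)·[P(E|C)/P(E|¬C)], hence O(C) = O(C|E)/LR.
Posterior odds = 0.911/(1−0.911) = 10.2360. LR = 0.88/0.09 = 9.7778.
Prior odds = 10.2360/9.7778 = 1.0469, so P(C) = 1.0469/(1+1.0469) ≈ 0.51.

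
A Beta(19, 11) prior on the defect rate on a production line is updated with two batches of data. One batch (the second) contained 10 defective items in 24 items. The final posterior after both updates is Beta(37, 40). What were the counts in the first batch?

8 defective items and 15 good items

Sequential conjugate updates are equivalent to a single update on the pooled data, so total successes = posterior α − prior α and total failures = posterior β − prior β.
Total across both batches: 37−19=18 defective items, 40−11=29 good items.
Subtract the second batch: 18−10=8 defective items and 29−14=15 good items.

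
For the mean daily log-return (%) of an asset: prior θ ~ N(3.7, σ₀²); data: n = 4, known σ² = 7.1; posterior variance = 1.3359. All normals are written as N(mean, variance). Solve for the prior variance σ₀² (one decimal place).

Posterior precision equals prior precision plus data precision: 1/σ_n² = 1/σ₀² + n/σ².
So 1/σ₀² = 1/1.3359 − 4/7.1 = 0.748559 − 0.563380 = 0.185179.
Hence σ₀² = 1/0.185179 ≈ 5.4.

σ₀² = 5.4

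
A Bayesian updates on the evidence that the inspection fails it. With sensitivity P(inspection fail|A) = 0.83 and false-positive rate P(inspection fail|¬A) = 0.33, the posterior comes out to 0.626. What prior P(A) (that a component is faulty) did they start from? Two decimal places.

Bayes' rule in odds form gives O(A|E) = O(A)·[P(E|A)/P(E|¬A)], hence O(A) = O(A|E)/LR.
Posterior odds = 0.626/(1−0.626) = 1.6738. LR = 0.83/0.33 = 2.5152.
Prior odds = 1.6738/2.5152 = 0.6655, so P(A) = 0.6655/(1+0.6655) ≈ 0.40.

P(A) = 0.40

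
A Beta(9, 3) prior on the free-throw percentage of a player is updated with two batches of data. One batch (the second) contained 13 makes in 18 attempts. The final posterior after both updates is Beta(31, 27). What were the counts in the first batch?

9 makes and 19 misses

Sequential conjugate updates are equivalent to a single update on the pooled data, so total successes = posterior α − prior α and total failures = posterior β − prior β.
Total across both batches: 31−9=22 makes, 27−3=24 misses.
Subtract the second batch: 22−13=9 makes and 24−5=19 misses.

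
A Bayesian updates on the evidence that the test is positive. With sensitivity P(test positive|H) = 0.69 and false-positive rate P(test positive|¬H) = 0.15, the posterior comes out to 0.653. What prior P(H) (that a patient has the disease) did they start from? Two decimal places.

In odds form, posterior odds = prior odds × likelihood ratio, so prior odds = posterior odds ÷ LR.
Posterior odds = 0.653/(1−0.653) = 1.8818. LR = 0.69/0.15 = 4.6000.
Prior odds = 1.8818/4.6000 = 0.4091, so P(H) = 0.4091/(1+0.4091) ≈ 0.29.

P(H) = 0.29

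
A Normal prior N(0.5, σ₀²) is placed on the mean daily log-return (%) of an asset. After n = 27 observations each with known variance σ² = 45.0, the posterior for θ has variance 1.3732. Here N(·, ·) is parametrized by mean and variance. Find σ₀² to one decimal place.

Posterior precision equals prior precision plus data precision: 1/σ_n² = 1/σ₀² + n/σ².
So 1/σ₀² = 1/1.3732 − 27/45.0 = 0.728226 − 0.600000 = 0.128226.
Hence σ₀² = 1/0.128226 ≈ 7.8.

σ₀² = 7.8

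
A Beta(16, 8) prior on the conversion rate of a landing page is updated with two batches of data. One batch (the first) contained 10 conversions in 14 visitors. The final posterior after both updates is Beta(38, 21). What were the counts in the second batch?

Sequential conjugate updates are equivalent to a single update on the pooled data, so total successes = posterior α − prior α and total failures = posterior β − prior β.
Total across both batches: 38−16=22 conversions, 21−8=13 bounces.
Subtract the first batch: 22−10=12 conversions and 13−4=9 bounces.

12 conversions and 9 bounces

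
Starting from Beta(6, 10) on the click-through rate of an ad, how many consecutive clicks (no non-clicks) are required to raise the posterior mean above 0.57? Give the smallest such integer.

After k clicks and 0 non-clicks the posterior is Beta(6+k, 10), with mean (6+k)/(6+10+k).
Set (6+k)/(16+k) > 0.57 and solve: k > (0.57·16 − 6)/(1 − 0.57) = 7.256.
The smallest integer exceeding 7.256 is 8, and checking k=8: (14)/(24) = 0.5833 > 0.57.

k = 8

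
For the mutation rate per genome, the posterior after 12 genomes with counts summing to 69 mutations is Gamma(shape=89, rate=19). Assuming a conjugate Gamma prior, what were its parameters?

Gamma(shape=20, rate=7)

Gamma–Poisson conjugacy: posterior shape = α + Σxᵢ, posterior rate = β + n.
So α = 89 − 69 = 20 and β = 19 − 12 = 7.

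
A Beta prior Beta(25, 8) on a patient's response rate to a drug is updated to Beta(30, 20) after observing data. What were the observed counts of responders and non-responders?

5 responders and 12 non-responders

A Beta(α, β) prior with s successes and f failures in binomial data gives a Beta(α+s, β+f) posterior.
So s = 30 − 25 = 5 and f = 20 − 8 = 12.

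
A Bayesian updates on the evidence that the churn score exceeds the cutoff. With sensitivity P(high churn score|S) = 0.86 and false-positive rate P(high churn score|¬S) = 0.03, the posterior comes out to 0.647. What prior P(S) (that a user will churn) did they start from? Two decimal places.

P(S) = 0.06

In odds form, posterior odds = prior odds × likelihood ratio, so prior odds = posterior odds ÷ LR.
Posterior odds = 0.647/(1−0.647) = 1.8329. LR = 0.86/0.03 = 28.6667.
Prior odds = 1.8329/28.6667 = 0.0639, so P(S) = 0.0639/(1+0.0639) ≈ 0.06.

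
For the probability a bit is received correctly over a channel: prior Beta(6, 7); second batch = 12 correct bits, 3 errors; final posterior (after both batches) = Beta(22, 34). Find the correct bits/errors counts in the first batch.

4 correct bits and 24 errors

Because Beta–binomial updating is additive in the counts, the combined data contributed (α_post−α_prior, β_post−β_prior) successes and failures.
Total across both batches: 22−6=16 correct bits, 34−7=27 errors.
Subtract the second batch: 16−12=4 correct bits and 27−3=24 errors.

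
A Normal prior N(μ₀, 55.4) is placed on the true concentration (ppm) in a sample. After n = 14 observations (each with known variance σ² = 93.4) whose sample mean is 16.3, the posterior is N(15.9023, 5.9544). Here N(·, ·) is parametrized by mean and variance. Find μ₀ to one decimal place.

μ₀ = 12.6

With known observation variance, the Normal–Normal posterior has precision τ_n = τ₀ + n/σ² and mean μ_n = (τ₀μ₀ + (n/σ²)x̄)/τ_n.
Here τ₀ = 1/55.4 = 0.018051 and τ_data = 14/93.4 = 0.149893, so τ_n = 0.167944.
Rearranging for μ₀: μ₀ = (μ_n·τ_n − τ_data·x̄)/τ₀ = (15.9023·0.167944 − 0.149893·16.3) / 0.018051 = 0.227440/0.018051 ≈ 12.6.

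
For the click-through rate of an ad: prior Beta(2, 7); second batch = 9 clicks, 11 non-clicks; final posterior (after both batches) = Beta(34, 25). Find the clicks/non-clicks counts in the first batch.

23 clicks and 7 non-clicks

Because Beta–binomial updating is additive in the counts, the combined data contributed (α_post−α_prior, β_post−β_prior) successes and failures.
Total across both batches: 34−2=32 clicks, 25−7=18 non-clicks.
Subtract the second batch: 32−9=23 clicks and 18−11=7 non-clicks.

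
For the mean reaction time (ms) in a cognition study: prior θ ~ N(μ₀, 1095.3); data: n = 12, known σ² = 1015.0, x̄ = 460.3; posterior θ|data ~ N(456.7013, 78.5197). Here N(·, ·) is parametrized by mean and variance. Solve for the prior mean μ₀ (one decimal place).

The posterior mean is a precision-weighted average: μ_n = (τ₀μ₀ + τ_data·x̄)/(τ₀+τ_data), with τ₀=1/σ₀² and τ_data=n/σ².
Here τ₀ = 1/1095.3 = 0.000913 and τ_data = 12/1015.0 = 0.011823, so τ_n = 0.012736.
Rearranging for μ₀: μ₀ = (μ_n·τ_n − τ_data·x̄)/τ₀ = (456.7013·0.012736 − 0.011823·460.3) / 0.000913 = 0.374421/0.000913 ≈ 410.1.

μ₀ = 410.1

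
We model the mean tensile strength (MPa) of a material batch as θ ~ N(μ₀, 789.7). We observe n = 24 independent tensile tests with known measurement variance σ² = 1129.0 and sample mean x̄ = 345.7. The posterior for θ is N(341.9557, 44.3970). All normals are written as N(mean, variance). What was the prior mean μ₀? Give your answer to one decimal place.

With known observation variance, the Normal–Normal posterior has precision τ_n = τ₀ + n/σ² and mean μ_n = (τ₀μ₀ + (n/σ²)x̄)/τ_n.
Here τ₀ = 1/789.7 = 0.001266 and τ_data = 24/1129.0 = 0.021258, so τ_n = 0.022524.
Rearranging for μ₀: μ₀ = (μ_n·τ_n − τ_data·x̄)/τ₀ = (341.9557·0.022524 − 0.021258·345.7) / 0.001266 = 0.353320/0.001266 ≈ 279.1.

μ₀ = 279.1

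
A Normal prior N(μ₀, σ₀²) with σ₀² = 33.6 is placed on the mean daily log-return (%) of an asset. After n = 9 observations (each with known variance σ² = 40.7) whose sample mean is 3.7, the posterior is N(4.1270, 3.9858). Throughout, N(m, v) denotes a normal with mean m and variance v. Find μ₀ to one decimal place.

μ₀ = 7.3

The posterior mean is a precision-weighted average: μ_n = (τ₀μ₀ + τ_data·x̄)/(τ₀+τ_data), with τ₀=1/σ₀² and τ_data=n/σ².
Here τ₀ = 1/33.6 = 0.029762 and τ_data = 9/40.7 = 0.221130, so τ_n = 0.250892.
Rearranging for μ₀: μ₀ = (μ_n·τ_n − τ_data·x̄)/τ₀ = (4.1270·0.250892 − 0.221130·3.7) / 0.029762 = 0.217250/0.029762 ≈ 7.3.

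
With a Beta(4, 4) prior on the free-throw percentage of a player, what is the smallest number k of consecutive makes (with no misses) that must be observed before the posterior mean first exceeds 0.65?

After k makes and 0 misses the posterior is Beta(4+k, 4), with mean (4+k)/(4+4+k).
Set (4+k)/(8+k) > 0.65 and solve: k > (0.65·8 − 4)/(1 − 0.65) = 3.429.
The smallest integer exceeding 3.429 is 4.

k = 4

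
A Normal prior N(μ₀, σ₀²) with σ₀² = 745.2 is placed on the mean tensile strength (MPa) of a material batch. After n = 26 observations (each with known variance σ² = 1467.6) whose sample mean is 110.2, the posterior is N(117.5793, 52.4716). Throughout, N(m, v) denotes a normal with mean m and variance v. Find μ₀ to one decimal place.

With known observation variance, the Normal–Normal posterior has precision τ_n = τ₀ + n/σ² and mean μ_n = (τ₀μ₀ + (n/σ²)x̄)/τ_n.
Here τ₀ = 1/745.2 = 0.001342 and τ_data = 26/1467.6 = 0.017716, so τ_n = 0.019058.
Rearranging for μ₀: μ₀ = (μ_n·τ_n − τ_data·x̄)/τ₀ = (117.5793·0.019058 − 0.017716·110.2) / 0.001342 = 0.288523/0.001342 ≈ 215.0.

μ₀ = 215.0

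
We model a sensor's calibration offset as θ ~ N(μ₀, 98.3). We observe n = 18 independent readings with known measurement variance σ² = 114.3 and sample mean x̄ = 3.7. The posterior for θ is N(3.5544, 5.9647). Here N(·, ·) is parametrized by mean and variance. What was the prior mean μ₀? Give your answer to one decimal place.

μ₀ = 1.3

With known observation variance, the Normal–Normal posterior has precision τ_n = τ₀ + n/σ² and mean μ_n = (τ₀μ₀ + (n/σ²)x̄)/τ_n.
Here τ₀ = 1/98.3 = 0.010173 and τ_data = 18/114.3 = 0.157480, so τ_n = 0.167653.
Rearranging for μ₀: μ₀ = (μ_n·τ_n − τ_data·x̄)/τ₀ = (3.5544·0.167653 − 0.157480·3.7) / 0.010173 = 0.013230/0.010173 ≈ 1.3.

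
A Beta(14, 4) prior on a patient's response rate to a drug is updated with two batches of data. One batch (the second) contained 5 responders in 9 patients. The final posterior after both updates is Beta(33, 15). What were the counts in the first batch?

Because Beta–binomial updating is additive in the counts, the combined data contributed (α_post−α_prior, β_post−β_prior) successes and failures.
Total across both batches: 33−14=19 responders, 15−4=11 non-responders.
Subtract the second batch: 19−5=14 responders and 11−4=7 non-responders.

14 responders and 7 non-responders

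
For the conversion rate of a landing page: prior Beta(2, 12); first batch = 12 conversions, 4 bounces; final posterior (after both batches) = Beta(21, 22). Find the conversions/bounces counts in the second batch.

7 conversions and 6 bounces

Because Beta–binomial updating is additive in the counts, the combined data contributed (α_post−α_prior, β_post−β_prior) successes and failures.
Total across both batches: 21−2=19 conversions, 22−12=10 bounces.
Subtract the first batch: 19−12=7 conversions and 10−4=6 bounces.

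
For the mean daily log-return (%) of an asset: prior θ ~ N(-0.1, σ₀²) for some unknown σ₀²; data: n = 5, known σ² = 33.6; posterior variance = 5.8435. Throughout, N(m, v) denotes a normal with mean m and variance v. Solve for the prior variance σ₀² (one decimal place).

For the Normal–Normal model with known σ², precisions add: τ_n = τ₀ + n/σ².
So 1/σ₀² = 1/5.8435 − 5/33.6 = 0.171130 − 0.148810 = 0.022320.
Hence σ₀² = 1/0.022320 ≈ 44.8.

σ₀² = 44.8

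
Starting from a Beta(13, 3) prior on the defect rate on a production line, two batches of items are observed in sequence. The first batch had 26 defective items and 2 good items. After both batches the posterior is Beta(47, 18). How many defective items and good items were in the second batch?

Sequential conjugate updates are equivalent to a single update on the pooled data, so total successes = posterior α − prior α and total failures = posterior β − prior β.
Total across both batches: 47−13=34 defective items, 18−3=15 good items.
Subtract the first batch: 34−26=8 defective items and 15−2=13 good items.

8 defective items and 13 good items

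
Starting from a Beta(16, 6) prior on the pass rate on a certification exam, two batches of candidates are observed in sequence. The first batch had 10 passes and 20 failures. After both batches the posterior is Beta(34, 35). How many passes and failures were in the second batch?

Because Beta–binomial updating is additive in the counts, the combined data contributed (α_post−α_prior, β_post−β_prior) successes and failures.
Total across both batches: 34−16=18 passes, 35−6=29 failures.
Subtract the first batch: 18−10=8 passes and 29−20=9 failures.

8 passes and 9 failures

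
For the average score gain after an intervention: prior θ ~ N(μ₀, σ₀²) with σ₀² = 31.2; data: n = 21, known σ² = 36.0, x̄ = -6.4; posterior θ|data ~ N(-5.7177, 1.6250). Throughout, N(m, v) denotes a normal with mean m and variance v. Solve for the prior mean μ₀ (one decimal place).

The posterior mean is a precision-weighted average: μ_n = (τ₀μ₀ + τ_data·x̄)/(τ₀+τ_data), with τ₀=1/σ₀² and τ_data=n/σ².
Here τ₀ = 1/31.2 = 0.032051 and τ_data = 21/36.0 = 0.583333, so τ_n = 0.615384.
Rearranging for μ₀: μ₀ = (μ_n·τ_n − τ_data·x̄)/τ₀ = (-5.7177·0.615384 − 0.583333·-6.4) / 0.032051 = 0.214750/0.032051 ≈ 6.7.

μ₀ = 6.7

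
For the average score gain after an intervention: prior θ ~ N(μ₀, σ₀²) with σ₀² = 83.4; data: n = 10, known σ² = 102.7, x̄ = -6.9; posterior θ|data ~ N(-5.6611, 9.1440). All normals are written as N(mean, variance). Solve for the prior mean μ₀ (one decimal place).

μ₀ = 4.4

The posterior mean is a precision-weighted average: μ_n = (τ₀μ₀ + τ_data·x̄)/(τ₀+τ_data), with τ₀=1/σ₀² and τ_data=n/σ².
Here τ₀ = 1/83.4 = 0.011990 and τ_data = 10/102.7 = 0.097371, so τ_n = 0.109361.
Rearranging for μ₀: μ₀ = (μ_n·τ_n − τ_data·x̄)/τ₀ = (-5.6611·0.109361 − 0.097371·-6.9) / 0.011990 = 0.052756/0.011990 ≈ 4.4.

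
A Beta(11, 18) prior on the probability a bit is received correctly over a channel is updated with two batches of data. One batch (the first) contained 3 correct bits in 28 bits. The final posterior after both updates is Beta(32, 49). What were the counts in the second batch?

Sequential conjugate updates are equivalent to a single update on the pooled data, so total successes = posterior α − prior α and total failures = posterior β − prior β.
Total across both batches: 32−11=21 correct bits, 49−18=31 errors.
Subtract the first batch: 21−3=18 correct bits and 31−25=6 errors.

18 correct bits and 6 errors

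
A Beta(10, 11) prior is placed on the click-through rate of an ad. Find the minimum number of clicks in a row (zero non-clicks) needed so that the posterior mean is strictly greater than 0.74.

k = 22

After k clicks and 0 non-clicks the posterior is Beta(10+k, 11), with mean (10+k)/(10+11+k).
Set (10+k)/(21+k) > 0.74 and solve: k > (0.74·21 − 10)/(1 − 0.74) = 21.308.
The smallest integer exceeding 21.308 is 22.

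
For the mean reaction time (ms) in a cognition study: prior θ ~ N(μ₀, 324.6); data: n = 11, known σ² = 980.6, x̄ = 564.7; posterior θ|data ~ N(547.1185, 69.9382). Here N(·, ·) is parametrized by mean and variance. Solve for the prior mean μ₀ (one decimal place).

The posterior mean is a precision-weighted average: μ_n = (τ₀μ₀ + τ_data·x̄)/(τ₀+τ_data), with τ₀=1/σ₀² and τ_data=n/σ².
Here τ₀ = 1/324.6 = 0.003081 and τ_data = 11/980.6 = 0.011218, so τ_n = 0.014299.
Rearranging for μ₀: μ₀ = (μ_n·τ_n − τ_data·x̄)/τ₀ = (547.1185·0.014299 − 0.011218·564.7) / 0.003081 = 1.488443/0.003081 ≈ 483.1.

μ₀ = 483.1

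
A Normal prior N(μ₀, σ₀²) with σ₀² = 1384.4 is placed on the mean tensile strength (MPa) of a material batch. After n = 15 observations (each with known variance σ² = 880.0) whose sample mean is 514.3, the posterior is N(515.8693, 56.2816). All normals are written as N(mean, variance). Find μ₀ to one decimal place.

With known observation variance, the Normal–Normal posterior has precision τ_n = τ₀ + n/σ² and mean μ_n = (τ₀μ₀ + (n/σ²)x̄)/τ_n.
Here τ₀ = 1/1384.4 = 0.000722 and τ_data = 15/880.0 = 0.017045, so τ_n = 0.017767.
Rearranging for μ₀: μ₀ = (μ_n·τ_n − τ_data·x̄)/τ₀ = (515.8693·0.017767 − 0.017045·514.3) / 0.000722 = 0.399206/0.000722 ≈ 552.9.

μ₀ = 552.9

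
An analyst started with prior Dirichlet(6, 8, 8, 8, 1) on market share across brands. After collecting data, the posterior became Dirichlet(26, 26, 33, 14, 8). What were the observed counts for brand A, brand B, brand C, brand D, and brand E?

For a Dirichlet(α) prior with multinomial counts c, the posterior is Dirichlet(α + c) componentwise.
Counts are posterior − prior componentwise: 26−6=20, 26−8=18, 33−8=25, 14−8=6, 8−1=7.

counts (20, 18, 25, 6, 7)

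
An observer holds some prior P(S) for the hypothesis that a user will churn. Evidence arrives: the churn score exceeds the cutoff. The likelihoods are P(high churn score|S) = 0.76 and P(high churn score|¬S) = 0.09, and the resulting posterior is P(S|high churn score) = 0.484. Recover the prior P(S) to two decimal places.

In odds form, posterior odds = prior odds × likelihood ratio, so prior odds = posterior odds ÷ LR.
Posterior odds = 0.484/(1−0.484) = 0.9380. LR = 0.76/0.09 = 8.4444.
Prior odds = 0.9380/8.4444 = 0.1111, so P(S) = 0.1111/(1+0.1111) ≈ 0.10.

P(S) = 0.10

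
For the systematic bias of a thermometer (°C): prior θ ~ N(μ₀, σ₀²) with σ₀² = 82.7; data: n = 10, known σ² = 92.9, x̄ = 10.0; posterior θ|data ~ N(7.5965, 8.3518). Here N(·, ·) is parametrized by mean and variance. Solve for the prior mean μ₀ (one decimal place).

μ₀ = -13.8

The posterior mean is a precision-weighted average: μ_n = (τ₀μ₀ + τ_data·x̄)/(τ₀+τ_data), with τ₀=1/σ₀² and τ_data=n/σ².
Here τ₀ = 1/82.7 = 0.012092 and τ_data = 10/92.9 = 0.107643, so τ_n = 0.119735.
Rearranging for μ₀: μ₀ = (μ_n·τ_n − τ_data·x̄)/τ₀ = (7.5965·0.119735 − 0.107643·10.0) / 0.012092 = -0.166863/0.012092 ≈ -13.8.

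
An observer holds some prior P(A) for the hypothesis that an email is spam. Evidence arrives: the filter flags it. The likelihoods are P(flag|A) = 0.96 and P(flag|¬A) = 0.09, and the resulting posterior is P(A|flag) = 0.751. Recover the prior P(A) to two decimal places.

Bayes' rule in odds form gives O(A|E) = O(A)·[P(E|A)/P(E|¬A)], hence O(A) = O(A|E)/LR.
Posterior odds = 0.751/(1−0.751) = 3.0161. LR = 0.96/0.09 = 10.6667.
Prior odds = 3.0161/10.6667 = 0.2828, so P(A) = 0.2828/(1+0.2828) ≈ 0.22.

P(A) = 0.22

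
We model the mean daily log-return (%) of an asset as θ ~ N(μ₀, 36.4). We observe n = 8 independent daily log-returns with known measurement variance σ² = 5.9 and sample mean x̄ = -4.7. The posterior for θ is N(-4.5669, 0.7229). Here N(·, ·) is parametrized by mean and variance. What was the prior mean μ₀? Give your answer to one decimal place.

With known observation variance, the Normal–Normal posterior has precision τ_n = τ₀ + n/σ² and mean μ_n = (τ₀μ₀ + (n/σ²)x̄)/τ_n.
Here τ₀ = 1/36.4 = 0.027473 and τ_data = 8/5.9 = 1.355932, so τ_n = 1.383405.
Rearranging for μ₀: μ₀ = (μ_n·τ_n − τ_data·x̄)/τ₀ = (-4.5669·1.383405 − 1.355932·-4.7) / 0.027473 = 0.055008/0.027473 ≈ 2.0.

μ₀ = 2.0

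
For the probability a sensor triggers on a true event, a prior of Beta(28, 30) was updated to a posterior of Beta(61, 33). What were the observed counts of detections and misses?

33 detections and 3 misses

Beta is conjugate to the binomial likelihood: posterior = Beta(α+s, β+f).
So s = 61 − 28 = 33 and f = 33 − 30 = 3.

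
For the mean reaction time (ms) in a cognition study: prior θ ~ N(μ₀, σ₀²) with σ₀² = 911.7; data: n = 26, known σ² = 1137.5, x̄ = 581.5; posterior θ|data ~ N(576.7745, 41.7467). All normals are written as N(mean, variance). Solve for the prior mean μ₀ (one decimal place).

μ₀ = 478.3

The posterior mean is a precision-weighted average: μ_n = (τ₀μ₀ + τ_data·x̄)/(τ₀+τ_data), with τ₀=1/σ₀² and τ_data=n/σ².
Here τ₀ = 1/911.7 = 0.001097 and τ_data = 26/1137.5 = 0.022857, so τ_n = 0.023954.
Rearranging for μ₀: μ₀ = (μ_n·τ_n − τ_data·x̄)/τ₀ = (576.7745·0.023954 − 0.022857·581.5) / 0.001097 = 0.524711/0.001097 ≈ 478.3.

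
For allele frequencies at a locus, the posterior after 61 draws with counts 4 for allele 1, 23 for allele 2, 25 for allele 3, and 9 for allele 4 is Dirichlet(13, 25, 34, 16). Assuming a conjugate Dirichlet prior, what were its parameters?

For a Dirichlet(α) prior with multinomial counts c, the posterior is Dirichlet(α + c) componentwise.
Subtract each count from the matching posterior parameter: 13−4=9, 25−23=2, 34−25=9, 16−9=7.

Dirichlet(9, 2, 9, 7)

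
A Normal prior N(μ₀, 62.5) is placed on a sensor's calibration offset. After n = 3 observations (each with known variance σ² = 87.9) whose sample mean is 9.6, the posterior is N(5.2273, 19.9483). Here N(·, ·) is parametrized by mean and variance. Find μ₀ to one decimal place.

The posterior mean is a precision-weighted average: μ_n = (τ₀μ₀ + τ_data·x̄)/(τ₀+τ_data), with τ₀=1/σ₀² and τ_data=n/σ².
Here τ₀ = 1/62.5 = 0.016000 and τ_data = 3/87.9 = 0.034130, so τ_n = 0.050130.
Rearranging for μ₀: μ₀ = (μ_n·τ_n − τ_data·x̄)/τ₀ = (5.2273·0.050130 − 0.034130·9.6) / 0.016000 = -0.065603/0.016000 ≈ -4.1.

μ₀ = -4.1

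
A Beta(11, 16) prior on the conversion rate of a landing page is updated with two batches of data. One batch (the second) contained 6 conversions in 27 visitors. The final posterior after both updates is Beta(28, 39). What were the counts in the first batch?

Sequential conjugate updates are equivalent to a single update on the pooled data, so total successes = posterior α − prior α and total failures = posterior β − prior β.
Total across both batches: 28−11=17 conversions, 39−16=23 bounces.
Subtract the second batch: 17−6=11 conversions and 23−21=2 bounces.

11 conversions and 2 bounces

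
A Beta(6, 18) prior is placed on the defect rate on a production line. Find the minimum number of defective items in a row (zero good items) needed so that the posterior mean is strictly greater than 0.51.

k = 13

After k defective items and 0 good items the posterior is Beta(6+k, 18), with mean (6+k)/(6+18+k).
Set (6+k)/(24+k) > 0.51 and solve: k > (0.51·24 − 6)/(1 − 0.51) = 12.735.
The smallest integer exceeding 12.735 is 13.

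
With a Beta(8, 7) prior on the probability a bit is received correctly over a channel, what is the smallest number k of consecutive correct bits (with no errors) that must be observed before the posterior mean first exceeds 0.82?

After k correct bits and 0 errors the posterior is Beta(8+k, 7), with mean (8+k)/(8+7+k).
Set (8+k)/(15+k) > 0.82 and solve: k > (0.82·15 − 8)/(1 − 0.82) = 23.889.
The smallest integer exceeding 23.889 is 24, and checking k=24: (32)/(39) = 0.8205 > 0.82.

k = 24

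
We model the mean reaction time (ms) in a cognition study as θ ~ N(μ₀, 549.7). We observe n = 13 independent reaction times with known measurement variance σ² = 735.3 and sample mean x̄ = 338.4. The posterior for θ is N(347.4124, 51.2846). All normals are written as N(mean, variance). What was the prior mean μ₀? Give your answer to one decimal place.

μ₀ = 435.0

The posterior mean is a precision-weighted average: μ_n = (τ₀μ₀ + τ_data·x̄)/(τ₀+τ_data), with τ₀=1/σ₀² and τ_data=n/σ².
Here τ₀ = 1/549.7 = 0.001819 and τ_data = 13/735.3 = 0.017680, so τ_n = 0.019499.
Rearranging for μ₀: μ₀ = (μ_n·τ_n − τ_data·x̄)/τ₀ = (347.4124·0.019499 − 0.017680·338.4) / 0.001819 = 0.791282/0.001819 ≈ 435.0.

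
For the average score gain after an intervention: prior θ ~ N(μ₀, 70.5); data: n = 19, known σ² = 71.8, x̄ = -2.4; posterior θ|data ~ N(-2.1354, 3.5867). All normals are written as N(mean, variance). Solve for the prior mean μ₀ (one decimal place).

μ₀ = 2.8

With known observation variance, the Normal–Normal posterior has precision τ_n = τ₀ + n/σ² and mean μ_n = (τ₀μ₀ + (n/σ²)x̄)/τ_n.
Here τ₀ = 1/70.5 = 0.014184 and τ_data = 19/71.8 = 0.264624, so τ_n = 0.278808.
Rearranging for μ₀: μ₀ = (μ_n·τ_n − τ_data·x̄)/τ₀ = (-2.1354·0.278808 − 0.264624·-2.4) / 0.014184 = 0.039731/0.014184 ≈ 2.8.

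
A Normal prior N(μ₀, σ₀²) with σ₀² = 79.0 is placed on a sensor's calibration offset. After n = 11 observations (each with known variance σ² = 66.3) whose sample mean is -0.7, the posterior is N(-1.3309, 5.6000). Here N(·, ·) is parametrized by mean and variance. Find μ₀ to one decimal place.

μ₀ = -9.6

With known observation variance, the Normal–Normal posterior has precision τ_n = τ₀ + n/σ² and mean μ_n = (τ₀μ₀ + (n/σ²)x̄)/τ_n.
Here τ₀ = 1/79.0 = 0.012658 and τ_data = 11/66.3 = 0.165913, so τ_n = 0.178571.
Rearranging for μ₀: μ₀ = (μ_n·τ_n − τ_data·x̄)/τ₀ = (-1.3309·0.178571 − 0.165913·-0.7) / 0.012658 = -0.121521/0.012658 ≈ -9.6.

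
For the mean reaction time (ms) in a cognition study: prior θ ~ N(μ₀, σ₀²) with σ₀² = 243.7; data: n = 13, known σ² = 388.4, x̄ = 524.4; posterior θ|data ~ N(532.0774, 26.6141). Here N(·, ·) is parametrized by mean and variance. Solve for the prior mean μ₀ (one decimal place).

μ₀ = 594.7

The posterior mean is a precision-weighted average: μ_n = (τ₀μ₀ + τ_data·x̄)/(τ₀+τ_data), with τ₀=1/σ₀² and τ_data=n/σ².
Here τ₀ = 1/243.7 = 0.004103 and τ_data = 13/388.4 = 0.033471, so τ_n = 0.037574.
Rearranging for μ₀: μ₀ = (μ_n·τ_n − τ_data·x̄)/τ₀ = (532.0774·0.037574 − 0.033471·524.4) / 0.004103 = 2.440084/0.004103 ≈ 594.7.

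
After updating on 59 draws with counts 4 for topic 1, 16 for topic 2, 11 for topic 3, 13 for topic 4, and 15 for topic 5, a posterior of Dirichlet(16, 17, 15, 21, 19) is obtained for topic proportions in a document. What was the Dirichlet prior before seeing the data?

Dirichlet(12, 1, 4, 8, 4)

For a Dirichlet(α) prior with multinomial counts c, the posterior is Dirichlet(α + c) componentwise.
Subtract each count from the matching posterior parameter: 16−4=12, 17−16=1, 15−11=4, 21−13=8, 19−15=4.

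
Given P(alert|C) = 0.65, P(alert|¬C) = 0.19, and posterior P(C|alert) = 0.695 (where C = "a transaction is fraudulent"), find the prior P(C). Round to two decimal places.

Bayes' rule in odds form gives O(C|E) = O(C)·[P(E|C)/P(E|¬C)], hence O(C) = O(C|E)/LR.
Posterior odds = 0.695/(1−0.695) = 2.2787. LR = 0.65/0.19 = 3.4211.
Prior odds = 2.2787/3.4211 = 0.6661, so P(C) = 0.6661/(1+0.6661) ≈ 0.40.

P(C) = 0.40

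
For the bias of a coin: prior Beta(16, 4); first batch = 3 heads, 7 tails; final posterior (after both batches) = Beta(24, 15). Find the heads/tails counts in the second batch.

5 heads and 4 tails

Because Beta–binomial updating is additive in the counts, the combined data contributed (α_post−α_prior, β_post−β_prior) successes and failures.
Total across both batches: 24−16=8 heads, 15−4=11 tails.
Subtract the first batch: 8−3=5 heads and 11−7=4 tails.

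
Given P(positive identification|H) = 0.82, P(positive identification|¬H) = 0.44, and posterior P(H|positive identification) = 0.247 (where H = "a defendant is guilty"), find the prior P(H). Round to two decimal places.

In odds form, posterior odds = prior odds × likelihood ratio, so prior odds = posterior odds ÷ LR.
Posterior odds = 0.247/(1−0.247) = 0.3280. LR = 0.82/0.44 = 1.8636.
Prior odds = 0.3280/1.8636 = 0.1760, so P(H) = 0.1760/(1+0.1760) ≈ 0.15.

P(H) = 0.15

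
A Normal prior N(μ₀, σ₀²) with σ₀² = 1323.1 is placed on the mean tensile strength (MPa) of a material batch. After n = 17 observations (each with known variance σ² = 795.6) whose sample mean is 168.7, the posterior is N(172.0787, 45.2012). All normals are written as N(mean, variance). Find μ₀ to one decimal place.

μ₀ = 267.6

With known observation variance, the Normal–Normal posterior has precision τ_n = τ₀ + n/σ² and mean μ_n = (τ₀μ₀ + (n/σ²)x̄)/τ_n.
Here τ₀ = 1/1323.1 = 0.000756 and τ_data = 17/795.6 = 0.021368, so τ_n = 0.022124.
Rearranging for μ₀: μ₀ = (μ_n·τ_n − τ_data·x̄)/τ₀ = (172.0787·0.022124 − 0.021368·168.7) / 0.000756 = 0.202288/0.000756 ≈ 267.6.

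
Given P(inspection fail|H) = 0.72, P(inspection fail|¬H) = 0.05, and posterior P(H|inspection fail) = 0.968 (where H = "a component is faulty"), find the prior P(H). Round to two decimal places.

Bayes' rule in odds form gives O(H|E) = O(H)·[P(E|H)/P(E|¬H)], hence O(H) = O(H|E)/LR.
Posterior odds = 0.968/(1−0.968) = 30.2500. LR = 0.72/0.05 = 14.4000.
Prior odds = 30.2500/14.4000 = 2.1007, so P(H) = 2.1007/(1+2.1007) ≈ 0.68.

P(H) = 0.68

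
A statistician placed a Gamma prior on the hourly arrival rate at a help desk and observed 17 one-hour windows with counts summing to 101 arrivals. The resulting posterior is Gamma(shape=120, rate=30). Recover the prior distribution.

Gamma(shape=19, rate=13)

Gamma–Poisson conjugacy: posterior shape = α + Σxᵢ, posterior rate = β + n.
So α = 120 − 101 = 19 and β = 30 − 17 = 13.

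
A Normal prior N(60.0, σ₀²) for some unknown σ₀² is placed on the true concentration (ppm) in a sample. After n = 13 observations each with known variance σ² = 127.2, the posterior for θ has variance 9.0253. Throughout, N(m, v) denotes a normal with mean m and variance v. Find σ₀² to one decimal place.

Posterior precision equals prior precision plus data precision: 1/σ_n² = 1/σ₀² + n/σ².
So 1/σ₀² = 1/9.0253 − 13/127.2 = 0.110800 − 0.102201 = 0.008599.
Hence σ₀² = 1/0.008599 ≈ 116.3.

σ₀² = 116.3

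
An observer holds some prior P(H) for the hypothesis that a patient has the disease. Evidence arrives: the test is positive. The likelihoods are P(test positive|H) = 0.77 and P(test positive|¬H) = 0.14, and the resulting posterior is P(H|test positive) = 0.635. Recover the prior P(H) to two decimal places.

In odds form, posterior odds = prior odds × likelihood ratio, so prior odds = posterior odds ÷ LR.
Posterior odds = 0.635/(1−0.635) = 1.7397. LR = 0.77/0.14 = 5.5000.
Prior odds = 1.7397/5.5000 = 0.3163, so P(H) = 0.3163/(1+0.3163) ≈ 0.24.

P(H) = 0.24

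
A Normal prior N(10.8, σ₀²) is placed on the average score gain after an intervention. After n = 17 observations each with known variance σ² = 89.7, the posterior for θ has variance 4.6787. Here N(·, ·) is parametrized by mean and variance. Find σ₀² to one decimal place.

σ₀² = 41.3

Posterior precision equals prior precision plus data precision: 1/σ_n² = 1/σ₀² + n/σ².
So 1/σ₀² = 1/4.6787 − 17/89.7 = 0.213735 − 0.189521 = 0.024214.
Hence σ₀² = 1/0.024214 ≈ 41.3.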